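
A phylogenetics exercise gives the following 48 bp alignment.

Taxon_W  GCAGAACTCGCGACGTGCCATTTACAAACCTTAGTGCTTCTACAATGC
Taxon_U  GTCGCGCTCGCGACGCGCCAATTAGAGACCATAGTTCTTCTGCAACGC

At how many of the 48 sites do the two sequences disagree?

12

Differing sites — 2:C/T; 3:A/C; 5:A/C; 6:A/G; 16:T/C; 21:T/A; 25:C/G; 27:A/G; 31:T/A; 36:G/T; 42:A/G; 46:T/C.
That gives 12 mismatches out of 48 aligned sites, so the Hamming distance is 12.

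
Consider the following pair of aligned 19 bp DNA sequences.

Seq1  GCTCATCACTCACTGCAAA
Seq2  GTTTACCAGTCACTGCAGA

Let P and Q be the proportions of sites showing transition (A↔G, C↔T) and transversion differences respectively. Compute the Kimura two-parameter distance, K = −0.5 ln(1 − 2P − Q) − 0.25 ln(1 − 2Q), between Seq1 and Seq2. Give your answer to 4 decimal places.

0.3487

Mismatches occur at site 2 (C↔T, transition), site 4 (C↔T, transition), site 6 (T↔C, transition), site 9 (C↔G, transversion), site 18 (A↔G, transition).
Of the 5 differences, 4 transitions and 1 transversion over 19 sites: P = 4/19 = 0.210526, Q = 1/19 = 0.052632.
d = −0.5·ln(0.526316) − 0.25·ln(0.894736) = −0.5·(-0.641853) − 0.25·(-0.111227) = 0.3487.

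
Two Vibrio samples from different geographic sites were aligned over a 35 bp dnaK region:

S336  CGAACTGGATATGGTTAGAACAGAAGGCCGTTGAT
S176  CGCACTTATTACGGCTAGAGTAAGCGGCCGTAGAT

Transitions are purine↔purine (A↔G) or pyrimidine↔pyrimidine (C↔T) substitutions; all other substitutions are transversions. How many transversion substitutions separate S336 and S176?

5

The sequences differ at positions 3 (A/C, transversion), 7 (G/T, transversion), 8 (G/A, transition), 9 (A/T, transversion), 12 (T/C, transition), 15 (T/C, transition), 20 (A/G, transition), 21 (C/T, transition), 23 (G/A, transition), 24 (A/G, transition), 25 (A/C, transversion), 32 (T/A, transversion).
Of the 12 differences, 7 transitions and 5 transversions, so the answer is 5.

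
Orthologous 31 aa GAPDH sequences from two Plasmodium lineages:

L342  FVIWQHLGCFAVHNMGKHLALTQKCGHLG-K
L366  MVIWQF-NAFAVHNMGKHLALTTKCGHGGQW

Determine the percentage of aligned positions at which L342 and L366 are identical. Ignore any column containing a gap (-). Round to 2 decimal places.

Excluding the 2 gap columns leaves 29 comparable sites.
Differing sites — 1:F/M; 6:H/F; 8:G/N; 9:C/A; 23:Q/T; 28:L/G; 31:K/W.
22 of the 29 comparable sites match, so the percent identity is 22/29 × 100 = 75.86%.

75.86%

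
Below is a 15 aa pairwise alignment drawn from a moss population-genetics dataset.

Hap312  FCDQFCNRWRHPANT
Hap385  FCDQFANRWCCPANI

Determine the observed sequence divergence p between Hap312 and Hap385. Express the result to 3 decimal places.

0.267

Mismatches occur at site 6 (C↔A), site 10 (R↔C), site 11 (H↔C), site 15 (T↔I).
There are 4 differences over 15 sites, so p = 4/15 = 0.267.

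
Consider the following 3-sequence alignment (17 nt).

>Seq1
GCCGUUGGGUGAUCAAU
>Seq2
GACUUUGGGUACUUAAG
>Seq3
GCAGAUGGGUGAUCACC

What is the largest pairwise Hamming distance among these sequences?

Pairwise Hamming distances:
  Seq1 vs Seq2: 6
  Seq1 vs Seq3: 4
  Seq2 vs Seq3: 9
The largest is 9, between Seq2 and Seq3.

9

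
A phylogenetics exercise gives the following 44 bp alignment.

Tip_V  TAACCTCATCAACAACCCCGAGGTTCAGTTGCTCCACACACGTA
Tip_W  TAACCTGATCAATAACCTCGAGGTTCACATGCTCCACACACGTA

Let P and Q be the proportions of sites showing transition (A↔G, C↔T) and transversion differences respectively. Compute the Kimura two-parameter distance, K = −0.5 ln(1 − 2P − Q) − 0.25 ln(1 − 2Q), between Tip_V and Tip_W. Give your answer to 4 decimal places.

Mismatches occur at site 7 (C→G, transversion), site 13 (C→T, transition), site 18 (C→T, transition), site 28 (G→C, transversion), site 29 (T→A, transversion).
Of the 5 differences, 2 transitions and 3 transversions over 44 sites: P = 2/44 = 0.045455, Q = 3/44 = 0.068182.
d = −0.5·ln(0.840908) − 0.25·ln(0.863636) = −0.5·(-0.173273) − 0.25·(-0.146604) = 0.1233.

0.1233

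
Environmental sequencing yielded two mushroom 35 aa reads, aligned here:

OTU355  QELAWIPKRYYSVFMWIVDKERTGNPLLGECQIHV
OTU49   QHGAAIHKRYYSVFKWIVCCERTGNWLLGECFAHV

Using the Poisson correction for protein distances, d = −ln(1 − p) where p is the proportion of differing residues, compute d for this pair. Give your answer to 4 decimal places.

The sequences differ at positions 2 (E/H), 3 (L/G), 5 (W/A), 7 (P/H), 15 (M/K), 19 (D/C), 20 (K/C), 26 (P/W), 32 (Q/F), 33 (I/A).
p = 10/35 = 0.285714.
d = −ln(1 − 0.285714) = −ln(0.714286) = 0.3365.

0.3365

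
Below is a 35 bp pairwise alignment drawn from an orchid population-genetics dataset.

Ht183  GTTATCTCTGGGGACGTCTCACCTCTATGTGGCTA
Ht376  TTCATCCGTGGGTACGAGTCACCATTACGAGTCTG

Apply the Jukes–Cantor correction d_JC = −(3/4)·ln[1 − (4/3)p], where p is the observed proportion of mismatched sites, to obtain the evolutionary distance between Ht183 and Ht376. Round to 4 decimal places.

0.5128

Mismatches occur at site 1 (G/T), site 3 (T/C), site 7 (T/C), site 8 (C/G), site 13 (G/T), site 17 (T/A), site 18 (C/G), site 24 (T/A), site 25 (C/T), site 28 (T/C), site 30 (T/A), site 32 (G/T), site 35 (A/G).
p = 13/35 = 0.371429.
d = −0.75 · ln(1 − (4/3)·0.371429) = −0.75 · ln(0.504761) = −0.75 · (-0.683670) = 0.5128.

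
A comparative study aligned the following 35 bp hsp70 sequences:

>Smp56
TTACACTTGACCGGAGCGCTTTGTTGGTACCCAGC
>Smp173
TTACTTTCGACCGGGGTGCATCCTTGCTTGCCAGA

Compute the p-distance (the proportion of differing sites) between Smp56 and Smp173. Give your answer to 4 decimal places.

0.3429

Differing sites — 5:A/T; 6:C/T; 8:T/C; 15:A/G; 17:C/T; 20:T/A; 22:T/C; 23:G/C; 27:G/C; 29:A/T; 30:C/G; 35:C/A.
There are 12 differences over 35 sites, so p = 12/35 = 0.3429.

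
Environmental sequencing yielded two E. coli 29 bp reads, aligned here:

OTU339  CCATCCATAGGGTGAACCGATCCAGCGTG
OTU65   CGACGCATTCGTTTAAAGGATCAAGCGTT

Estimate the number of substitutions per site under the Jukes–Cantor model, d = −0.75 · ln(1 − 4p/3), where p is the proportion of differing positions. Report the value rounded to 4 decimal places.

Mismatches occur at site 2 (C/G), site 4 (T/C), site 5 (C/G), site 9 (A/T), site 10 (G/C), site 12 (G/T), site 14 (G/T), site 17 (C/A), site 18 (C/G), site 23 (C/A), site 29 (G/T).
p = 11/29 = 0.379310.
d = −0.75 · ln(1 − (4/3)·0.379310) = −0.75 · ln(0.494253) = −0.75 · (-0.704708) = 0.5285.

0.5285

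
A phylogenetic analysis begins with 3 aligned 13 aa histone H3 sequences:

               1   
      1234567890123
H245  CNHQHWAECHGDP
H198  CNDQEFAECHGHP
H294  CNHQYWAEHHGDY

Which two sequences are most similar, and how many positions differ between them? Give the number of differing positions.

3

Pairwise Hamming distances:
  H245 vs H198: 4
  H245 vs H294: 3
  H198 vs H294: 6
The smallest is 3, between H245 and H294.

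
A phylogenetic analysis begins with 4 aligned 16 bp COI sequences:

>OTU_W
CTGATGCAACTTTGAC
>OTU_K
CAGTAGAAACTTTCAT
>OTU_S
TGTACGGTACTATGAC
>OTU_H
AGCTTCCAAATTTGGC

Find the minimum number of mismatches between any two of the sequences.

Pairwise Hamming distances:
  OTU_W vs OTU_K: 6
  OTU_W vs OTU_S: 7
  OTU_W vs OTU_H: 7
  OTU_K vs OTU_S: 10
  OTU_K vs OTU_H: 10
  OTU_S vs OTU_H: 10
The smallest is 6, between OTU_W and OTU_K.

6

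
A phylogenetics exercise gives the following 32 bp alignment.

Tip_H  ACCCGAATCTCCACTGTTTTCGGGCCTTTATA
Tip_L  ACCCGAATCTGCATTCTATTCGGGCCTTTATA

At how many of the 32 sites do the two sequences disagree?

4

Differing sites — 11:C/G; 14:C/T; 16:G/C; 18:T/A.
That gives 4 mismatches out of 32 aligned sites, so the Hamming distance is 4.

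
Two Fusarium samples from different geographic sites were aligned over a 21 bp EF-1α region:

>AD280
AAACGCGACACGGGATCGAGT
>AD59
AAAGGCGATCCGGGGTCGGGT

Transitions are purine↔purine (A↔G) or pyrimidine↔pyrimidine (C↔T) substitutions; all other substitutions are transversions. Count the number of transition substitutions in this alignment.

Mismatches occur at site 4 (C/G, transversion), site 9 (C/T, transition), site 10 (A/C, transversion), site 15 (A/G, transition), site 19 (A/G, transition).
Of the 5 differences, 3 transitions and 2 transversions, so the answer is 3.

3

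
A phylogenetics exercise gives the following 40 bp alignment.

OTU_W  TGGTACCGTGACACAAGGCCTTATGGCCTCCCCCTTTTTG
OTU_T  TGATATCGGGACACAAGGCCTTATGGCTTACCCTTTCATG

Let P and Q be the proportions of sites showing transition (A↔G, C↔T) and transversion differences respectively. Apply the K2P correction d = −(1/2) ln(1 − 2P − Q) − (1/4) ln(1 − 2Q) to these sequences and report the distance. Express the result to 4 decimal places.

Differing sites — 3:G/A (Ti); 6:C/T (Ti); 9:T/G (Tv); 28:C/T (Ti); 30:C/A (Tv); 34:C/T (Ti); 37:T/C (Ti); 38:T/A (Tv).
Of the 8 differences, 5 transitions and 3 transversions over 40 sites: P = 5/40 = 0.125000, Q = 3/40 = 0.075000.
d = −0.5·ln(0.675000) − 0.25·ln(0.850000) = −0.5·(-0.393043) − 0.25·(-0.162519) = 0.2372.

0.2372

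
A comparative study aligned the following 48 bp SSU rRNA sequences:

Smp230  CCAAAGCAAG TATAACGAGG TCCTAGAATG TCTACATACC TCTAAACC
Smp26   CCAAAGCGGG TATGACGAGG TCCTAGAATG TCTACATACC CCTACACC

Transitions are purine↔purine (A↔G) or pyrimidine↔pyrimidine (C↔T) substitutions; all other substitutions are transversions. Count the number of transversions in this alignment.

Differing sites — 8:A/G (Ti); 9:A/G (Ti); 14:A/G (Ti); 41:T/C (Ti); 45:A/C (Tv).
Of the 5 differences, 4 transitions and 1 transversion, so the answer is 1.

1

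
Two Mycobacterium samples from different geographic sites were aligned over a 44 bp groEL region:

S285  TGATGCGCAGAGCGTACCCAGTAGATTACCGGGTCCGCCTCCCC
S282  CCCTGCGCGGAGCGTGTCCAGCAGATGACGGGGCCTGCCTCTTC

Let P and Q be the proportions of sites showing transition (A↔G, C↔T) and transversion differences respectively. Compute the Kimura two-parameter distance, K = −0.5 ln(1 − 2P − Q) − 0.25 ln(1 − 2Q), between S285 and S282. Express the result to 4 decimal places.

0.3967

Mismatches occur at site 1 (T→C, transition), site 2 (G→C, transversion), site 3 (A→C, transversion), site 9 (A→G, transition), site 16 (A→G, transition), site 17 (C→T, transition), site 22 (T→C, transition), site 27 (T→G, transversion), site 30 (C→G, transversion), site 34 (T→C, transition), site 36 (C→T, transition), site 42 (C→T, transition), site 43 (C→T, transition).
Of the 13 differences, 9 transitions and 4 transversions over 44 sites: P = 9/44 = 0.204545, Q = 4/44 = 0.090909.
d = −0.5·ln(0.500001) − 0.25·ln(0.818182) = −0.5·(-0.693145) − 0.25·(-0.200670) = 0.3967.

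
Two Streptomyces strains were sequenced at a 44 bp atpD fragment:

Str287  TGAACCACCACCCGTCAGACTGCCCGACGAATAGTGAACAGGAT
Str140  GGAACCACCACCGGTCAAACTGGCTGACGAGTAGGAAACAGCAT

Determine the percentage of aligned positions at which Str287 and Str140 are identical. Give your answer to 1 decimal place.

Mismatches occur at site 1 (T↔G), site 13 (C↔G), site 18 (G↔A), site 23 (C↔G), site 25 (C↔T), site 31 (A↔G), site 35 (T↔G), site 36 (G↔A), site 42 (G↔C).
35 of the 44 sites match, so the percent identity is 35/44 × 100 = 79.5%.

79.5%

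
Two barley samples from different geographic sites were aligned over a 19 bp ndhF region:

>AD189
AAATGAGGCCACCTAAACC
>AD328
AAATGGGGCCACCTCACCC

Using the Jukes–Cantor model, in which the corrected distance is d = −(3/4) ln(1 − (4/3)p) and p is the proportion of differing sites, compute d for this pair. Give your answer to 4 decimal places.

The sequences differ at positions 6 (A/G), 15 (A/C), 17 (A/C).
p = 3/19 = 0.157895.
d = −0.75 · ln(1 − (4/3)·0.157895) = −0.75 · ln(0.789473) = −0.75 · (-0.236390) = 0.1773.

0.1773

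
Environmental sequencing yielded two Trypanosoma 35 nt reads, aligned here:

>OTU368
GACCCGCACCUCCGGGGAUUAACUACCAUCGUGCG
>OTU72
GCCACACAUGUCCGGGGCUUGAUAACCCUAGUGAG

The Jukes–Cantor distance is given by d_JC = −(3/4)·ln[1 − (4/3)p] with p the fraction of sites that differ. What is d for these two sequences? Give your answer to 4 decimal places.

Mismatches occur at site 2 (A→C), site 4 (C→A), site 6 (G→A), site 9 (C→U), site 10 (C→G), site 18 (A→C), site 21 (A→G), site 23 (C→U), site 24 (U→A), site 28 (A→C), site 30 (C→A), site 34 (C→A).
p = 12/35 = 0.342857.
d = −0.75 · ln(1 − (4/3)·0.342857) = −0.75 · ln(0.542857) = −0.75 · (-0.610909) = 0.4582.

0.4582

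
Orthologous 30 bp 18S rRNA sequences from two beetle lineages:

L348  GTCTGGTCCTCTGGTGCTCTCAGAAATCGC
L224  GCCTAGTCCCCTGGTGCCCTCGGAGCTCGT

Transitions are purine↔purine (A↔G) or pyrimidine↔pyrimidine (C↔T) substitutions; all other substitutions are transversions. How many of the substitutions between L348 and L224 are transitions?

7

The sequences differ at positions 2 (T/C, transition), 5 (G/A, transition), 10 (T/C, transition), 18 (T/C, transition), 22 (A/G, transition), 25 (A/G, transition), 26 (A/C, transversion), 30 (C/T, transition).
Of the 8 differences, 7 transitions and 1 transversion, so the answer is 7.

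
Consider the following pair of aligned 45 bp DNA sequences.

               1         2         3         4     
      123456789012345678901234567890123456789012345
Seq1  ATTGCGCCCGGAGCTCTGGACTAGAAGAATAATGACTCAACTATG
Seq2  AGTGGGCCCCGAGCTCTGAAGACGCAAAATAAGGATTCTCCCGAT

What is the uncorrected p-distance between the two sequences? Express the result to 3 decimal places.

0.378

The sequences differ at positions 2 (T/G), 5 (C/G), 10 (G/C), 19 (G/A), 21 (C/G), 22 (T/A), 23 (A/C), 25 (A/C), 27 (G/A), 33 (T/G), 36 (C/T), 39 (A/T), 40 (A/C), 42 (T/C), 43 (A/G), 44 (T/A), 45 (G/T).
There are 17 differences over 45 sites, so p = 17/45 = 0.378.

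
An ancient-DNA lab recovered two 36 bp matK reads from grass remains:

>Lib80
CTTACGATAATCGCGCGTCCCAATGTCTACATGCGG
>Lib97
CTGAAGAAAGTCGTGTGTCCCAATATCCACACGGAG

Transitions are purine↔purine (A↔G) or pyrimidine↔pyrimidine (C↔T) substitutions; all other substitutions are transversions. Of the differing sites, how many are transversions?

Mismatches occur at site 3 (T/G, transversion), site 5 (C/A, transversion), site 8 (T/A, transversion), site 10 (A/G, transition), site 14 (C/T, transition), site 16 (C/T, transition), site 25 (G/A, transition), site 28 (T/C, transition), site 32 (T/C, transition), site 34 (C/G, transversion), site 35 (G/A, transition).
Of the 11 differences, 7 transitions and 4 transversions, so the answer is 4.

4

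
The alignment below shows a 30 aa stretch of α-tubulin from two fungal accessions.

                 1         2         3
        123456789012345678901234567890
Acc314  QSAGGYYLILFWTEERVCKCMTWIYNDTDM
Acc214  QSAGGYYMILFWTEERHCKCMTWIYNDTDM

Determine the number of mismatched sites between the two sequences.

2

Differing sites — 8:L/M; 17:V/H.
That gives 2 mismatches out of 30 aligned sites, so the Hamming distance is 2.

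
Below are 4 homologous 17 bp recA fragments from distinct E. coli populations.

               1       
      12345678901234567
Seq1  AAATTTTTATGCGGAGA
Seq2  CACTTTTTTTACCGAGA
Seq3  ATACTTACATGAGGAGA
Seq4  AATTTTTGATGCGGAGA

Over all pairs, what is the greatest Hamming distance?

Pairwise Hamming distances:
  Seq1 vs Seq2: 5
  Seq1 vs Seq3: 5
  Seq1 vs Seq4: 2
  Seq2 vs Seq3: 10
  Seq2 vs Seq4: 6
  Seq3 vs Seq4: 6
The largest is 10, between Seq2 and Seq3.

10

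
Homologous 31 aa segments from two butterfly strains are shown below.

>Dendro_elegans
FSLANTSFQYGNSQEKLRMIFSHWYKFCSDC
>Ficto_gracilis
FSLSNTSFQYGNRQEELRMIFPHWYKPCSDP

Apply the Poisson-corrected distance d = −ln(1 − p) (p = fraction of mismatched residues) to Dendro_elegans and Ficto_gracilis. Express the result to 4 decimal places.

0.2151

Mismatches occur at site 4 (A→S), site 13 (S→R), site 16 (K→E), site 22 (S→P), site 27 (F→P), site 31 (C→P).
p = 6/31 = 0.193548.
d = −ln(1 − 0.193548) = −ln(0.806452) = 0.2151.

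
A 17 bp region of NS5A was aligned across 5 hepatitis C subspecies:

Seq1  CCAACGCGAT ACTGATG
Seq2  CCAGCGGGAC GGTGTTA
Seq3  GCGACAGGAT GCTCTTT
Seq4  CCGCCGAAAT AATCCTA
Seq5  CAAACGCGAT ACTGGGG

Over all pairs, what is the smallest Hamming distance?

Pairwise Hamming distances:
  Seq1 vs Seq2: 7
  Seq1 vs Seq3: 8
  Seq1 vs Seq4: 8
  Seq1 vs Seq5: 3
  Seq2 vs Seq3: 8
  Seq2 vs Seq4: 9
  Seq2 vs Seq5: 9
  Seq3 vs Seq4: 9
  Seq3 vs Seq5: 10
  Seq4 vs Seq5: 10
The smallest is 3, between Seq1 and Seq5.

3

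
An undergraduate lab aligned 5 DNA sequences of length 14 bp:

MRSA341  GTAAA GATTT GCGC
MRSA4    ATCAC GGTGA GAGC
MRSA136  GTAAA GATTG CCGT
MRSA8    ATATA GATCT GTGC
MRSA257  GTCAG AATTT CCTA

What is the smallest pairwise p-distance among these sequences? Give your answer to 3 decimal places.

0.214

Pairwise Hamming distances:
  MRSA341 vs MRSA4: 7
  MRSA341 vs MRSA136: 3
  MRSA341 vs MRSA8: 4
  MRSA341 vs MRSA257: 6
  MRSA4 vs MRSA136: 9
  MRSA4 vs MRSA8: 7
  MRSA4 vs MRSA257: 10
  MRSA136 vs MRSA8: 7
  MRSA136 vs MRSA257: 6
  MRSA8 vs MRSA257: 10
The smallest is 3 mismatches, between MRSA341 and MRSA136; p = 3/14 = 0.214.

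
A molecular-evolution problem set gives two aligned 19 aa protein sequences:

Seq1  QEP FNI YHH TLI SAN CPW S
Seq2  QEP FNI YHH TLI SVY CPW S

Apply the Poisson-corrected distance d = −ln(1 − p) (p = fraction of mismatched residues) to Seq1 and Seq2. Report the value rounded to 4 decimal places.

0.1112

The sequences differ at positions 14 (A/V), 15 (N/Y).
p = 2/19 = 0.105263.
d = −ln(1 − 0.105263) = −ln(0.894737) = 0.1112.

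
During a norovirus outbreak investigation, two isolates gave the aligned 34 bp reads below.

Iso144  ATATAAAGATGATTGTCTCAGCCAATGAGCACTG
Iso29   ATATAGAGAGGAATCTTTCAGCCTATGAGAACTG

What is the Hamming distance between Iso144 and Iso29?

7

Differing sites — 6:A/G; 10:T/G; 13:T/A; 15:G/C; 17:C/T; 24:A/T; 30:C/A.
That gives 7 mismatches out of 34 aligned sites, so the Hamming distance is 7.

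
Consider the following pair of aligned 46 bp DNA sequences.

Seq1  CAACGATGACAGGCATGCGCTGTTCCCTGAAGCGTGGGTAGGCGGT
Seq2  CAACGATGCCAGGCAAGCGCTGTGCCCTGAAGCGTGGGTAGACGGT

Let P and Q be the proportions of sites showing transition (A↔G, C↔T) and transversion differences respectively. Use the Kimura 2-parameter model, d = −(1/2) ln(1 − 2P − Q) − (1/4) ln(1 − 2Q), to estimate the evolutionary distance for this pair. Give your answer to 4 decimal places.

0.0925

Differing sites — 9:A/C (Tv); 16:T/A (Tv); 24:T/G (Tv); 42:G/A (Ti).
Of the 4 differences, 1 transition and 3 transversions over 46 sites: P = 1/46 = 0.021739, Q = 3/46 = 0.065217.
d = −0.5·ln(0.891305) − 0.25·ln(0.869566) = −0.5·(-0.115069) − 0.25·(-0.139761) = 0.0925.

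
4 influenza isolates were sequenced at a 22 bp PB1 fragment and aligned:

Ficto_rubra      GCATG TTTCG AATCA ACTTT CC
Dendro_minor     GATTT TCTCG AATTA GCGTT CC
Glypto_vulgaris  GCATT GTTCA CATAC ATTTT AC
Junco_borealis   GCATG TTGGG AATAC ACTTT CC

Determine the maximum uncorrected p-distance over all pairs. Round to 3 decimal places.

Pairwise Hamming distances:
  Ficto_rubra vs Dendro_minor: 7
  Ficto_rubra vs Glypto_vulgaris: 8
  Ficto_rubra vs Junco_borealis: 4
  Dendro_minor vs Glypto_vulgaris: 12
  Dendro_minor vs Junco_borealis: 10
  Glypto_vulgaris vs Junco_borealis: 8
The largest is 12 mismatches, between Dendro_minor and Glypto_vulgaris; p = 12/22 = 0.545.

0.545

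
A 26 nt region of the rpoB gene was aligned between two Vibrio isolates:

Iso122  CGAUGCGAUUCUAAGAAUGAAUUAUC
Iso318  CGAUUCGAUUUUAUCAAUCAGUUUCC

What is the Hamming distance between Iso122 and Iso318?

8

Differing sites — 5:G/U; 11:C/U; 14:A/U; 15:G/C; 19:G/C; 21:A/G; 24:A/U; 25:U/C.
That gives 8 mismatches out of 26 aligned sites, so the Hamming distance is 8.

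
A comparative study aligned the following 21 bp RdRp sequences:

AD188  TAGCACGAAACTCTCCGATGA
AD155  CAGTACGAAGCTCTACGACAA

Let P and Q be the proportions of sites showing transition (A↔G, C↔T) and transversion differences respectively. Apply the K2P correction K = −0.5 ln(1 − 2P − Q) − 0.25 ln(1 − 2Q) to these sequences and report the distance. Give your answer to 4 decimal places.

Mismatches occur at site 1 (T↔C, transition), site 4 (C↔T, transition), site 10 (A↔G, transition), site 15 (C↔A, transversion), site 19 (T↔C, transition), site 20 (G↔A, transition).
Of the 6 differences, 5 transitions and 1 transversion over 21 sites: P = 5/21 = 0.238095, Q = 1/21 = 0.047619.
d = −0.5·ln(0.476191) − 0.25·ln(0.904762) = −0.5·(-0.741936) − 0.25·(-0.100083) = 0.3960.

0.3960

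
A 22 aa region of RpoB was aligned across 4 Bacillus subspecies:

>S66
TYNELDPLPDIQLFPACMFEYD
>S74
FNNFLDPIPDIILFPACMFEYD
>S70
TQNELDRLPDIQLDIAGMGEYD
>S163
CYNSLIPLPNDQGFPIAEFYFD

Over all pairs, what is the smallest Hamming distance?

5

Pairwise Hamming distances:
  S66 vs S74: 5
  S66 vs S70: 6
  S66 vs S163: 11
  S74 vs S70: 10
  S74 vs S163: 14
  S70 vs S163: 16
The smallest is 5, between S66 and S74.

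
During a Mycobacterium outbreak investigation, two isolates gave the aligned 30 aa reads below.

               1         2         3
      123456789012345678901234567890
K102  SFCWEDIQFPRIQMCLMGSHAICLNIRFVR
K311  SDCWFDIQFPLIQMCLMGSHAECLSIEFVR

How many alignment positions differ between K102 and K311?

Mismatches occur at site 2 (F→D), site 5 (E→F), site 11 (R→L), site 22 (I→E), site 25 (N→S), site 27 (R→E).
That gives 6 mismatches out of 30 aligned sites, so the Hamming distance is 6.

6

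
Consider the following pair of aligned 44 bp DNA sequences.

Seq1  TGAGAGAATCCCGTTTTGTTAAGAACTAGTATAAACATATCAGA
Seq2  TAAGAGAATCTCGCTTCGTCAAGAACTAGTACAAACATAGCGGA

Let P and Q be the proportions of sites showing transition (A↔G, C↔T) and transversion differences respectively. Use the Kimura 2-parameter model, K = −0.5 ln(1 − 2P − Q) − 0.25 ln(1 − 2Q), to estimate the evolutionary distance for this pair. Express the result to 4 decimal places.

0.2201

The sequences differ at positions 2 (G/A, transition), 11 (C/T, transition), 14 (T/C, transition), 17 (T/C, transition), 20 (T/C, transition), 32 (T/C, transition), 40 (T/G, transversion), 42 (A/G, transition).
Of the 8 differences, 7 transitions and 1 transversion over 44 sites: P = 7/44 = 0.159091, Q = 1/44 = 0.022727.
d = −0.5·ln(0.659091) − 0.25·ln(0.954546) = −0.5·(-0.416894) − 0.25·(-0.046519) = 0.2201.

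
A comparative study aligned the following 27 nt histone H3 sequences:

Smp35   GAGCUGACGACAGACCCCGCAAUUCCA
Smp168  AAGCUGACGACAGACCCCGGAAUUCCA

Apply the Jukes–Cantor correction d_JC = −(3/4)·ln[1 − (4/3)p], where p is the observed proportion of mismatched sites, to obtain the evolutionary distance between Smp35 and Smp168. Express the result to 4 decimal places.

0.0780

The sequences differ at positions 1 (G/A), 20 (C/G).
p = 2/27 = 0.074074.
d = −0.75 · ln(1 − (4/3)·0.074074) = −0.75 · ln(0.901235) = −0.75 · (-0.103989) = 0.0780.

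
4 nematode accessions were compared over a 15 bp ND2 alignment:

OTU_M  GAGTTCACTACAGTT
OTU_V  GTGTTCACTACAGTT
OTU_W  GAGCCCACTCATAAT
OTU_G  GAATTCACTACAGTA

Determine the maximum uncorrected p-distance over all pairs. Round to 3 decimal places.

0.600

Pairwise Hamming distances:
  OTU_M vs OTU_V: 1
  OTU_M vs OTU_W: 7
  OTU_M vs OTU_G: 2
  OTU_V vs OTU_W: 8
  OTU_V vs OTU_G: 3
  OTU_W vs OTU_G: 9
The largest is 9 mismatches, between OTU_W and OTU_G; p = 9/15 = 0.600.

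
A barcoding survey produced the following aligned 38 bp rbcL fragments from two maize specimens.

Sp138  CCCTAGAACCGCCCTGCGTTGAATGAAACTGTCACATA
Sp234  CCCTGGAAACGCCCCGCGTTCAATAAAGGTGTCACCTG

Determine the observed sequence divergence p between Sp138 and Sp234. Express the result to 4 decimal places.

The sequences differ at positions 5 (A/G), 9 (C/A), 15 (T/C), 21 (G/C), 25 (G/A), 28 (A/G), 29 (C/G), 36 (A/C), 38 (A/G).
There are 9 differences over 38 sites, so p = 9/38 = 0.2368.

0.2368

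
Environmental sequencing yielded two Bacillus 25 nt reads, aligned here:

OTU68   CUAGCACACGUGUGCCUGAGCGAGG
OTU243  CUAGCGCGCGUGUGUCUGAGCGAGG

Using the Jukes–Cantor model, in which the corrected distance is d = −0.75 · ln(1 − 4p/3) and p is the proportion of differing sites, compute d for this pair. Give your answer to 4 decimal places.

The sequences differ at positions 6 (A/G), 8 (A/G), 15 (C/U).
p = 3/25 = 0.120000.
d = −0.75 · ln(1 − (4/3)·0.120000) = −0.75 · ln(0.840000) = −0.75 · (-0.174353) = 0.1308.

0.1308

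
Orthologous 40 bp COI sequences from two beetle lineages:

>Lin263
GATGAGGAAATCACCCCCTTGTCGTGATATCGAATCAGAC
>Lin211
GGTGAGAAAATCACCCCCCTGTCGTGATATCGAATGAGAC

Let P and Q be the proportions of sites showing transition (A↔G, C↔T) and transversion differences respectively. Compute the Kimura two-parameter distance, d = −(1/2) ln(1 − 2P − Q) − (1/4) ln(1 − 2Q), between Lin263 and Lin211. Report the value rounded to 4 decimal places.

0.1090

Mismatches occur at site 2 (A→G, transition), site 7 (G→A, transition), site 19 (T→C, transition), site 36 (C→G, transversion).
Of the 4 differences, 3 transitions and 1 transversion over 40 sites: P = 3/40 = 0.075000, Q = 1/40 = 0.025000.
d = −0.5·ln(0.825000) − 0.25·ln(0.950000) = −0.5·(-0.192372) − 0.25·(-0.051293) = 0.1090.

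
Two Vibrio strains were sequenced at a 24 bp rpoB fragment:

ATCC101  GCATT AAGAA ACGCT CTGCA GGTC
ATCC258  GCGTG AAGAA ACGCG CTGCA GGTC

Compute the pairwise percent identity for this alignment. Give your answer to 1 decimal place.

Differing sites — 3:A/G; 5:T/G; 15:T/G.
21 of the 24 sites match, so the percent identity is 21/24 × 100 = 87.5%.

87.5%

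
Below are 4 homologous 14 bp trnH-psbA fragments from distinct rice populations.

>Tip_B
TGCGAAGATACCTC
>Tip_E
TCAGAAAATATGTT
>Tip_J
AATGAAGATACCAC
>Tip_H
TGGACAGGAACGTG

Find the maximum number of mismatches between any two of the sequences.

10

Pairwise Hamming distances:
  Tip_B vs Tip_E: 6
  Tip_B vs Tip_J: 4
  Tip_B vs Tip_H: 7
  Tip_E vs Tip_J: 8
  Tip_E vs Tip_H: 9
  Tip_J vs Tip_H: 10
The largest is 10, between Tip_J and Tip_H.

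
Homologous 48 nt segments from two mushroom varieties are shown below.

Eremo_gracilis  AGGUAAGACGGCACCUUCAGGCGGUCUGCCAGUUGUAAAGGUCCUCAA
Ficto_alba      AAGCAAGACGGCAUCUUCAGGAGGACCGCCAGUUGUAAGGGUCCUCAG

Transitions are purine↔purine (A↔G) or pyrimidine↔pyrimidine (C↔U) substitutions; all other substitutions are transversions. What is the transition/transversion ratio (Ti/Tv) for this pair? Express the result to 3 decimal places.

Differing sites — 2:G/A (Ti); 4:U/C (Ti); 14:C/U (Ti); 22:C/A (Tv); 25:U/A (Tv); 27:U/C (Ti); 39:A/G (Ti); 48:A/G (Ti).
Of the 8 differences, 6 transitions and 2 transversions, so Ti/Tv = 6/2 = 3.000.

3.000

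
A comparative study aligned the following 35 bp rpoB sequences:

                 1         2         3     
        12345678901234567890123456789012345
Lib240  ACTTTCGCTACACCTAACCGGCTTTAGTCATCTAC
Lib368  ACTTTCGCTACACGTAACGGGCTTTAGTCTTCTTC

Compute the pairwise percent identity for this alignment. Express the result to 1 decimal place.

Mismatches occur at site 14 (C/G), site 19 (C/G), site 30 (A/T), site 34 (A/T).
31 of the 35 sites match, so the percent identity is 31/35 × 100 = 88.6%.

88.6%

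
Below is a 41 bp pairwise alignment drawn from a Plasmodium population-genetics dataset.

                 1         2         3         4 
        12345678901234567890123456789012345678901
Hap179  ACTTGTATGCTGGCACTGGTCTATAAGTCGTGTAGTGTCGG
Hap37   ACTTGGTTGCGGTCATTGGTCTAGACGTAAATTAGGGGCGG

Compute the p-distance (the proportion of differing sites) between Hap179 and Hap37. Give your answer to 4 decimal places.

0.3171

Differing sites — 6:T/G; 7:A/T; 11:T/G; 13:G/T; 16:C/T; 24:T/G; 26:A/C; 29:C/A; 30:G/A; 31:T/A; 32:G/T; 36:T/G; 38:T/G.
There are 13 differences over 41 sites, so p = 13/41 = 0.3171.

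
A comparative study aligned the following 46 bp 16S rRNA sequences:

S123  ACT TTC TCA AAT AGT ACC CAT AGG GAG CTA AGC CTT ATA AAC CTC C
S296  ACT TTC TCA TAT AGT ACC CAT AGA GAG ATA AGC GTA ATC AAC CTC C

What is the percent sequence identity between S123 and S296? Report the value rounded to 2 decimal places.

Mismatches occur at site 10 (A/T), site 24 (G/A), site 28 (C/A), site 34 (C/G), site 36 (T/A), site 39 (A/C).
40 of the 46 sites match, so the percent identity is 40/46 × 100 = 86.96%.

86.96%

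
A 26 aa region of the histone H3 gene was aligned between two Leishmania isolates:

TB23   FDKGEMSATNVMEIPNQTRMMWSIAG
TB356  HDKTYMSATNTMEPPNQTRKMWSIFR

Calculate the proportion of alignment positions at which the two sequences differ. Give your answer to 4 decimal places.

0.3077

The sequences differ at positions 1 (F/H), 4 (G/T), 5 (E/Y), 11 (V/T), 14 (I/P), 20 (M/K), 25 (A/F), 26 (G/R).
There are 8 differences over 26 sites, so p = 8/26 = 0.3077.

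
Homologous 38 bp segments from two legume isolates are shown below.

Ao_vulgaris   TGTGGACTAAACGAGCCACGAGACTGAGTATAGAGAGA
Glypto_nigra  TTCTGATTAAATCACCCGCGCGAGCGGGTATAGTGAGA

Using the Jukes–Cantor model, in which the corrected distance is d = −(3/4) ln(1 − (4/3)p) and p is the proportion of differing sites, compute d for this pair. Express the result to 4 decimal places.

0.4568

Mismatches occur at site 2 (G/T), site 3 (T/C), site 4 (G/T), site 7 (C/T), site 12 (C/T), site 13 (G/C), site 15 (G/C), site 18 (A/G), site 21 (A/C), site 24 (C/G), site 25 (T/C), site 27 (A/G), site 34 (A/T).
p = 13/38 = 0.342105.
d = −0.75 · ln(1 − (4/3)·0.342105) = −0.75 · ln(0.543860) = −0.75 · (-0.609063) = 0.4568.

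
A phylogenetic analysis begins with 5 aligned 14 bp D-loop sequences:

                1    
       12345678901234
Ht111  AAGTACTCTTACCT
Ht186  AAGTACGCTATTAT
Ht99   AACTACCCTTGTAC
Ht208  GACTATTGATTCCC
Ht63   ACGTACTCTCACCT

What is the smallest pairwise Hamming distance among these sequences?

Pairwise Hamming distances:
  Ht111 vs Ht186: 5
  Ht111 vs Ht99: 6
  Ht111 vs Ht208: 7
  Ht111 vs Ht63: 2
  Ht186 vs Ht99: 5
  Ht186 vs Ht208: 10
  Ht186 vs Ht63: 6
  Ht99 vs Ht208: 8
  Ht99 vs Ht63: 8
  Ht208 vs Ht63: 9
The smallest is 2, between Ht111 and Ht63.

2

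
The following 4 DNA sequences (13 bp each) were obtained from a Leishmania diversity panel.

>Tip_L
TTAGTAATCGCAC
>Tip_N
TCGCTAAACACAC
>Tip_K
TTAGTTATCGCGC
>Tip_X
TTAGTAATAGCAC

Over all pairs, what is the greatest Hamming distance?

7

Pairwise Hamming distances:
  Tip_L vs Tip_N: 5
  Tip_L vs Tip_K: 2
  Tip_L vs Tip_X: 1
  Tip_N vs Tip_K: 7
  Tip_N vs Tip_X: 6
  Tip_K vs Tip_X: 3
The largest is 7, between Tip_N and Tip_K.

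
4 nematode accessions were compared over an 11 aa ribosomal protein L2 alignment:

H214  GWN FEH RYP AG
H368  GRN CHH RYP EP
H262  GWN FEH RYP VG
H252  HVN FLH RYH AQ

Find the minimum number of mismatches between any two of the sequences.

Pairwise Hamming distances:
  H214 vs H368: 5
  H214 vs H262: 1
  H214 vs H252: 5
  H368 vs H262: 5
  H368 vs H252: 7
  H262 vs H252: 6
The smallest is 1, between H214 and H262.

1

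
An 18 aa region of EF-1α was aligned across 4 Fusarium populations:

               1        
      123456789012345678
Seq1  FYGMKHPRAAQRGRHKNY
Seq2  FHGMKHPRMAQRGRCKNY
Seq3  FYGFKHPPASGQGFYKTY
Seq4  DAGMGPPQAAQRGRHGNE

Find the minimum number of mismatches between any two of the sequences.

3

Pairwise Hamming distances:
  Seq1 vs Seq2: 3
  Seq1 vs Seq3: 8
  Seq1 vs Seq4: 7
  Seq2 vs Seq3: 10
  Seq2 vs Seq4: 9
  Seq3 vs Seq4: 14
The smallest is 3, between Seq1 and Seq2.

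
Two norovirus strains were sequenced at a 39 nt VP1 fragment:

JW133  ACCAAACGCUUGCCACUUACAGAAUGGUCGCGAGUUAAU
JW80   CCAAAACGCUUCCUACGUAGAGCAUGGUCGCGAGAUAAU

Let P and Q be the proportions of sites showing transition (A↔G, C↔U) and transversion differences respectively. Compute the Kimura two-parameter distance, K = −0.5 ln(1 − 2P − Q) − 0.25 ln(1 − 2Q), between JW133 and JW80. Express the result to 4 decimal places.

0.2424

The sequences differ at positions 1 (A/C, transversion), 3 (C/A, transversion), 12 (G/C, transversion), 14 (C/U, transition), 17 (U/G, transversion), 20 (C/G, transversion), 23 (A/C, transversion), 35 (U/A, transversion).
Of the 8 differences, 1 transition and 7 transversions over 39 sites: P = 1/39 = 0.025641, Q = 7/39 = 0.179487.
d = −0.5·ln(0.769231) − 0.25·ln(0.641026) = −0.5·(-0.262364) − 0.25·(-0.444685) = 0.2424.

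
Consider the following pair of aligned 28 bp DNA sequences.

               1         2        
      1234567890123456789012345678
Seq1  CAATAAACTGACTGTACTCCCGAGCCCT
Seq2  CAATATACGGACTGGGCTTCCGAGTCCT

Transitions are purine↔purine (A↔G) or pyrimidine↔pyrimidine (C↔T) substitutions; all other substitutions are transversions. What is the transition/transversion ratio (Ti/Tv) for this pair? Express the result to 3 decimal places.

1.000

Differing sites — 6:A/T (Tv); 9:T/G (Tv); 15:T/G (Tv); 16:A/G (Ti); 19:C/T (Ti); 25:C/T (Ti).
Of the 6 differences, 3 transitions and 3 transversions, so Ti/Tv = 3/3 = 1.000.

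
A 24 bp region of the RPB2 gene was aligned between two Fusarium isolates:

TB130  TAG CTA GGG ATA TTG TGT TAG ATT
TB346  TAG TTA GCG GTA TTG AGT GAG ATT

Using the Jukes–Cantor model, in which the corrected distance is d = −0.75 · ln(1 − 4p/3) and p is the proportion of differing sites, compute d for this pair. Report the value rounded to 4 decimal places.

0.2441

The sequences differ at positions 4 (C/T), 8 (G/C), 10 (A/G), 16 (T/A), 19 (T/G).
p = 5/24 = 0.208333.
d = −0.75 · ln(1 − (4/3)·0.208333) = −0.75 · ln(0.722223) = −0.75 · (-0.325421) = 0.2441.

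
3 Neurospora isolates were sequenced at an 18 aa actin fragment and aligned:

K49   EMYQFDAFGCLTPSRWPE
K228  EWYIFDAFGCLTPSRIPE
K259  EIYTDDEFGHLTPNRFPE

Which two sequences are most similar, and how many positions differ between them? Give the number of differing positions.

3

Pairwise Hamming distances:
  K49 vs K228: 3
  K49 vs K259: 7
  K228 vs K259: 7
The smallest is 3, between K49 and K228.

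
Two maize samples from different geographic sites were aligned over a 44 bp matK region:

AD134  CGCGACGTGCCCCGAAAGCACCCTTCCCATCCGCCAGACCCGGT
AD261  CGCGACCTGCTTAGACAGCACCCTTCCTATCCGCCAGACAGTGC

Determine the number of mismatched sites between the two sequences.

10

Differing sites — 7:G/C; 11:C/T; 12:C/T; 13:C/A; 16:A/C; 28:C/T; 40:C/A; 41:C/G; 42:G/T; 44:T/C.
That gives 10 mismatches out of 44 aligned sites, so the Hamming distance is 10.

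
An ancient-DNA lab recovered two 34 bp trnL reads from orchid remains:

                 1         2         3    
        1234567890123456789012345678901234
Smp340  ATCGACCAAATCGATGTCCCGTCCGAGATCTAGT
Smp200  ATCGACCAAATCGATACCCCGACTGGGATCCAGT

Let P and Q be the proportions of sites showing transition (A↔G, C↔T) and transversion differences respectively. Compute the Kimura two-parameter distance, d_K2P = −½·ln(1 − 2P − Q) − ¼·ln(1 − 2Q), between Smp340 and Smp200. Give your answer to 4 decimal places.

0.2106

Mismatches occur at site 16 (G↔A, transition), site 17 (T↔C, transition), site 22 (T↔A, transversion), site 24 (C↔T, transition), site 26 (A↔G, transition), site 31 (T↔C, transition).
Of the 6 differences, 5 transitions and 1 transversion over 34 sites: P = 5/34 = 0.147059, Q = 1/34 = 0.029412.
d = −0.5·ln(0.676470) − 0.25·ln(0.941176) = −0.5·(-0.390867) − 0.25·(-0.060625) = 0.2106.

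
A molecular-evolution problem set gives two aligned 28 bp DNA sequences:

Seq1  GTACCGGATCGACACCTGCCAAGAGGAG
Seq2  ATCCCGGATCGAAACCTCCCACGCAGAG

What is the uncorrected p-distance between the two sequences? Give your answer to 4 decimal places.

Mismatches occur at site 1 (G→A), site 3 (A→C), site 13 (C→A), site 18 (G→C), site 22 (A→C), site 24 (A→C), site 25 (G→A).
There are 7 differences over 28 sites, so p = 7/28 = 0.2500.

0.2500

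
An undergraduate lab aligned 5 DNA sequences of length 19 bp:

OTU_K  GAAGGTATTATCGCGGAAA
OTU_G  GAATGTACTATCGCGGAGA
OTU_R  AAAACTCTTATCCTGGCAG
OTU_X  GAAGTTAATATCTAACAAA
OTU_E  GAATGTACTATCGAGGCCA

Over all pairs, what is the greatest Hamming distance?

11

Pairwise Hamming distances:
  OTU_K vs OTU_G: 3
  OTU_K vs OTU_R: 8
  OTU_K vs OTU_X: 6
  OTU_K vs OTU_E: 5
  OTU_G vs OTU_R: 10
  OTU_G vs OTU_X: 8
  OTU_G vs OTU_E: 3
  OTU_R vs OTU_X: 11
  OTU_R vs OTU_E: 9
  OTU_X vs OTU_E: 8
The largest is 11, between OTU_R and OTU_X.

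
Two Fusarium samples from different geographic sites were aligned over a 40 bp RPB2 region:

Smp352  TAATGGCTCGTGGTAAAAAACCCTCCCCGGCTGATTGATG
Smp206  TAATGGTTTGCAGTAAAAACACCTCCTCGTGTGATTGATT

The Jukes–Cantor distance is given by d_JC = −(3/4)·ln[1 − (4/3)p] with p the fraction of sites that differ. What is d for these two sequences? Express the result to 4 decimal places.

Mismatches occur at site 7 (C/T), site 9 (C/T), site 11 (T/C), site 12 (G/A), site 20 (A/C), site 21 (C/A), site 27 (C/T), site 30 (G/T), site 31 (C/G), site 40 (G/T).
p = 10/40 = 0.250000.
d = −0.75 · ln(1 − (4/3)·0.250000) = −0.75 · ln(0.666667) = −0.75 · (-0.405465) = 0.3041.

0.3041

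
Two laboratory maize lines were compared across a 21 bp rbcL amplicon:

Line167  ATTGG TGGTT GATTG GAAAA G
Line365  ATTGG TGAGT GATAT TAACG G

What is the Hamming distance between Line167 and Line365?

7

Mismatches occur at site 8 (G/A), site 9 (T/G), site 14 (T/A), site 15 (G/T), site 16 (G/T), site 19 (A/C), site 20 (A/G).
That gives 7 mismatches out of 21 aligned sites, so the Hamming distance is 7.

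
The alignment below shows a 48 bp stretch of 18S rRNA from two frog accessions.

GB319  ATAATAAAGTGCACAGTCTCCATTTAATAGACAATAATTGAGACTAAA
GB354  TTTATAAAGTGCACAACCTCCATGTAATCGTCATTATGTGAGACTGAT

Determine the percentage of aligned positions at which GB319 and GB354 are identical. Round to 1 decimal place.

The sequences differ at positions 1 (A/T), 3 (A/T), 16 (G/A), 17 (T/C), 24 (T/G), 29 (A/C), 31 (A/T), 34 (A/T), 37 (A/T), 38 (T/G), 46 (A/G), 48 (A/T).
36 of the 48 sites match, so the percent identity is 36/48 × 100 = 75.0%.

75.0%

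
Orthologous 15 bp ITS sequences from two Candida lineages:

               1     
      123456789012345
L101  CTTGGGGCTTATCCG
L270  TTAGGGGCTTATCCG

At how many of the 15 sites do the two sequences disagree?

Differing sites — 1:C/T; 3:T/A.
That gives 2 mismatches out of 15 aligned sites, so the Hamming distance is 2.

2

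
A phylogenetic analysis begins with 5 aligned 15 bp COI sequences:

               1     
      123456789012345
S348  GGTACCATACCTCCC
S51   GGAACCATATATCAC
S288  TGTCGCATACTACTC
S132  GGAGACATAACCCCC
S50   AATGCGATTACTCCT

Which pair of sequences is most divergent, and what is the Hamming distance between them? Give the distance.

11

Pairwise Hamming distances:
  S348 vs S51: 4
  S348 vs S288: 6
  S348 vs S132: 5
  S348 vs S50: 7
  S51 vs S288: 8
  S51 vs S132: 6
  S51 vs S50: 10
  S288 vs S132: 8
  S288 vs S50: 11
  S132 vs S50: 8
The largest is 11, between S288 and S50.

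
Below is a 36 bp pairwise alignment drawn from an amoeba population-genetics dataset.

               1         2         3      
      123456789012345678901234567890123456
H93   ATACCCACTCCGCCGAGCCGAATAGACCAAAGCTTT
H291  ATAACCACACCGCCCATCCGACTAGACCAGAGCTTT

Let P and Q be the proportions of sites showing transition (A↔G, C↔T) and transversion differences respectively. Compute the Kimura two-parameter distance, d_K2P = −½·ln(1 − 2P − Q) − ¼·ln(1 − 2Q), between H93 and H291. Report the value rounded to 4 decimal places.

The sequences differ at positions 4 (C/A, transversion), 9 (T/A, transversion), 15 (G/C, transversion), 17 (G/T, transversion), 22 (A/C, transversion), 30 (A/G, transition).
Of the 6 differences, 1 transition and 5 transversions over 36 sites: P = 1/36 = 0.027778, Q = 5/36 = 0.138889.
d = −0.5·ln(0.805555) − 0.25·ln(0.722222) = −0.5·(-0.216224) − 0.25·(-0.325423) = 0.1895.

0.1895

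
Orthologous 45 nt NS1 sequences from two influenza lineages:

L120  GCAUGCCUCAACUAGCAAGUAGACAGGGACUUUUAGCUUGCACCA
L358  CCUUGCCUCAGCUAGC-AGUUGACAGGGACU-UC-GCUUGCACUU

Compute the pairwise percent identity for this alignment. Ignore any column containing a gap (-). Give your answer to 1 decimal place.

Excluding the 3 gap columns leaves 42 comparable sites.
The sequences differ at positions 1 (G/C), 3 (A/U), 11 (A/G), 21 (A/U), 34 (U/C), 44 (C/U), 45 (A/U).
35 of the 42 comparable sites match, so the percent identity is 35/42 × 100 = 83.3%.

83.3%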